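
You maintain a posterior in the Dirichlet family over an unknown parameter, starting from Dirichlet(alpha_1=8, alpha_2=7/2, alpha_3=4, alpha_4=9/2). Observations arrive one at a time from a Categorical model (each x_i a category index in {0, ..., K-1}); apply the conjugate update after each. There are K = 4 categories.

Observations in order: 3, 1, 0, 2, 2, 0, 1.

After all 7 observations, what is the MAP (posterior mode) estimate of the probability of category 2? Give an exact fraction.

5/23

obs 1: x=3 → posterior Dirichlet(8, 7/2, 4, 11/2)
obs 2: x=1 → posterior Dirichlet(8, 9/2, 4, 11/2)
obs 3: x=0 → posterior Dirichlet(9, 9/2, 4, 11/2)
obs 4: x=2 → posterior Dirichlet(9, 9/2, 5, 11/2)
obs 5: x=2 → posterior Dirichlet(9, 9/2, 6, 11/2)
obs 6: x=0 → posterior Dirichlet(10, 9/2, 6, 11/2)
obs 7: x=1 → posterior Dirichlet(10, 11/2, 6, 11/2)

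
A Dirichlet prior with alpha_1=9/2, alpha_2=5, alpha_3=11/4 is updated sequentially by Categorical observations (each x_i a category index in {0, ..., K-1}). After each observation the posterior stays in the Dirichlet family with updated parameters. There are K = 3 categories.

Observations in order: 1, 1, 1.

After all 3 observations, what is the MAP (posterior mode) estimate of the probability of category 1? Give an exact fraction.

4/7

obs 1: x=1 → posterior Dirichlet(9/2, 6, 11/4)
obs 2: x=1 → posterior Dirichlet(9/2, 7, 11/4)
obs 3: x=1 → posterior Dirichlet(9/2, 8, 11/4)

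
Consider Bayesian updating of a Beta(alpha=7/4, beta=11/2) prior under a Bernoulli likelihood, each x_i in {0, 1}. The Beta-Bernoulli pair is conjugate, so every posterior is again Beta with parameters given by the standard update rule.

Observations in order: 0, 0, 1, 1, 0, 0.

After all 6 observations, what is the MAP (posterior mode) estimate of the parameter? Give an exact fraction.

obs 1: x=0 → posterior Beta(7/4, 13/2)
obs 2: x=0 → posterior Beta(7/4, 15/2)
obs 3: x=1 → posterior Beta(11/4, 15/2)
obs 4: x=1 → posterior Beta(15/4, 15/2)
obs 5: x=0 → posterior Beta(15/4, 17/2)
obs 6: x=0 → posterior Beta(15/4, 19/2)

11/45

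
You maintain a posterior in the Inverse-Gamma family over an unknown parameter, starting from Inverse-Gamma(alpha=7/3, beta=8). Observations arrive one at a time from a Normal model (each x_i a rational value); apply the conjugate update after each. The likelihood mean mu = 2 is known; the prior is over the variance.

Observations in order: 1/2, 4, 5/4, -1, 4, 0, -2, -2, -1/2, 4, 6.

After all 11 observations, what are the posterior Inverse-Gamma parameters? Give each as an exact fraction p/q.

obs 1: x=1/2 → posterior Inverse-Gamma(17/6, 73/8)
obs 2: x=4 → posterior Inverse-Gamma(10/3, 89/8)
obs 3: x=5/4 → posterior Inverse-Gamma(23/6, 365/32)
obs 4: x=-1 → posterior Inverse-Gamma(13/3, 509/32)
obs 5: x=4 → posterior Inverse-Gamma(29/6, 573/32)
obs 6: x=0 → posterior Inverse-Gamma(16/3, 637/32)
obs 7: x=-2 → posterior Inverse-Gamma(35/6, 893/32)
obs 8: x=-2 → posterior Inverse-Gamma(19/3, 1149/32)
obs 9: x=-1/2 → posterior Inverse-Gamma(41/6, 1249/32)
obs 10: x=4 → posterior Inverse-Gamma(22/3, 1313/32)
obs 11: x=6 → posterior Inverse-Gamma(47/6, 1569/32)

alpha=47/6, beta=1569/32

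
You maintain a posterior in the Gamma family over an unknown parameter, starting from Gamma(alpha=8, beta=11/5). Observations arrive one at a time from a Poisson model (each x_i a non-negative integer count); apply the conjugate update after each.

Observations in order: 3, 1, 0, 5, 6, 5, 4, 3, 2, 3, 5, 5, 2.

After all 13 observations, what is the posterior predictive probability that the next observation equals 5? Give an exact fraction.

84131136239637532039628392776271191970147641405707977035177504272660455413427306775284094089731191603200000/675155121849745212129793196759870681725592001960937203444022441244641816765582369161757600591162976283304329

obs 1: x=3 → posterior Gamma(11, 16/5)
obs 2: x=1 → posterior Gamma(12, 21/5)
obs 3: x=0 → posterior Gamma(12, 26/5)
obs 4: x=5 → posterior Gamma(17, 31/5)
obs 5: x=6 → posterior Gamma(23, 36/5)
obs 6: x=5 → posterior Gamma(28, 41/5)
obs 7: x=4 → posterior Gamma(32, 46/5)
obs 8: x=3 → posterior Gamma(35, 51/5)
obs 9: x=2 → posterior Gamma(37, 56/5)
obs 10: x=3 → posterior Gamma(40, 61/5)
obs 11: x=5 → posterior Gamma(45, 66/5)
obs 12: x=5 → posterior Gamma(50, 71/5)
obs 13: x=2 → posterior Gamma(52, 76/5)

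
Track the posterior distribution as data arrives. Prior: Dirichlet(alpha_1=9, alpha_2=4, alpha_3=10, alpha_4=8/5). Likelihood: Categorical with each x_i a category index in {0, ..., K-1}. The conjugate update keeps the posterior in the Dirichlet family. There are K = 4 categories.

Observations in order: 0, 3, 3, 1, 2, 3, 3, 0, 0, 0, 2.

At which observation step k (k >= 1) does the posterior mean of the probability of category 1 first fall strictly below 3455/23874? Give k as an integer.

obs 1: x=0 → posterior Dirichlet(10, 4, 10, 8/5)
obs 2: x=3 → posterior Dirichlet(10, 4, 10, 13/5)
obs 3: x=3 → posterior Dirichlet(10, 4, 10, 18/5)
obs 4: x=1 → posterior Dirichlet(10, 5, 10, 18/5)
obs 5: x=2 → posterior Dirichlet(10, 5, 11, 18/5)
obs 6: x=3 → posterior Dirichlet(10, 5, 11, 23/5)
obs 7: x=3 → posterior Dirichlet(10, 5, 11, 28/5)
obs 8: x=0 → posterior Dirichlet(11, 5, 11, 28/5)
obs 9: x=0 → posterior Dirichlet(12, 5, 11, 28/5)
obs 10: x=0 → posterior Dirichlet(13, 5, 11, 28/5)
obs 11: x=2 → posterior Dirichlet(13, 5, 12, 28/5)

k = 10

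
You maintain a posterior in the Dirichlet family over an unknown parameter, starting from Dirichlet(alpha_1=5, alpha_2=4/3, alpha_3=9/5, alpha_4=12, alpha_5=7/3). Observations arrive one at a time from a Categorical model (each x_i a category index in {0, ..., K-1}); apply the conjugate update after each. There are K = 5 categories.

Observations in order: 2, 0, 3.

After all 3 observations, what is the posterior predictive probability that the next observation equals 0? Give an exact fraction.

45/191

obs 1: x=2 → posterior Dirichlet(5, 4/3, 14/5, 12, 7/3)
obs 2: x=0 → posterior Dirichlet(6, 4/3, 14/5, 12, 7/3)
obs 3: x=3 → posterior Dirichlet(6, 4/3, 14/5, 13, 7/3)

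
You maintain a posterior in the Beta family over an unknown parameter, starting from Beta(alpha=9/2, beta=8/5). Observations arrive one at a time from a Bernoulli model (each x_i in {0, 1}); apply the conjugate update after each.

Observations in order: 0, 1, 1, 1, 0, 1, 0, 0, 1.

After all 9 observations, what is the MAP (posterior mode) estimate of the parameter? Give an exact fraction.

obs 1: x=0 → posterior Beta(9/2, 13/5)
obs 2: x=1 → posterior Beta(11/2, 13/5)
obs 3: x=1 → posterior Beta(13/2, 13/5)
obs 4: x=1 → posterior Beta(15/2, 13/5)
obs 5: x=0 → posterior Beta(15/2, 18/5)
obs 6: x=1 → posterior Beta(17/2, 18/5)
obs 7: x=0 → posterior Beta(17/2, 23/5)
obs 8: x=0 → posterior Beta(17/2, 28/5)
obs 9: x=1 → posterior Beta(19/2, 28/5)

85/131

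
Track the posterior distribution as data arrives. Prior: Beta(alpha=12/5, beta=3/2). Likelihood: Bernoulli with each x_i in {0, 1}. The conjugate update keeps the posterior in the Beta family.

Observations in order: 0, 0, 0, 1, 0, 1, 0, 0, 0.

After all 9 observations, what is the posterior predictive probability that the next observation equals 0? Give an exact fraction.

85/129

obs 1: x=0 → posterior Beta(12/5, 5/2)
obs 2: x=0 → posterior Beta(12/5, 7/2)
obs 3: x=0 → posterior Beta(12/5, 9/2)
obs 4: x=1 → posterior Beta(17/5, 9/2)
obs 5: x=0 → posterior Beta(17/5, 11/2)
obs 6: x=1 → posterior Beta(22/5, 11/2)
obs 7: x=0 → posterior Beta(22/5, 13/2)
obs 8: x=0 → posterior Beta(22/5, 15/2)
obs 9: x=0 → posterior Beta(22/5, 17/2)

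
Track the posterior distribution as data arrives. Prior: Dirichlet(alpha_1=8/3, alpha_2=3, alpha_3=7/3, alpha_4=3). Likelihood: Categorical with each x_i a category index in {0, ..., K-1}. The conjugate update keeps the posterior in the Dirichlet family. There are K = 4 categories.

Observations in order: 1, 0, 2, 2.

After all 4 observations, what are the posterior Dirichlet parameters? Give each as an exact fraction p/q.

obs 1: x=1 → posterior Dirichlet(8/3, 4, 7/3, 3)
obs 2: x=0 → posterior Dirichlet(11/3, 4, 7/3, 3)
obs 3: x=2 → posterior Dirichlet(11/3, 4, 10/3, 3)
obs 4: x=2 → posterior Dirichlet(11/3, 4, 13/3, 3)

alpha_1=11/3, alpha_2=4, alpha_3=13/3, alpha_4=3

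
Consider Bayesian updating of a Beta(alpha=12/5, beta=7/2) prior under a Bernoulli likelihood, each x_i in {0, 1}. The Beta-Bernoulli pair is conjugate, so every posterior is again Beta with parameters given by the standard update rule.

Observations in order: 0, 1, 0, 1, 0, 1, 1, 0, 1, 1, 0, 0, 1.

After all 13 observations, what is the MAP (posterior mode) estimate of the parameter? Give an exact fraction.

obs 1: x=0 → posterior Beta(12/5, 9/2)
obs 2: x=1 → posterior Beta(17/5, 9/2)
obs 3: x=0 → posterior Beta(17/5, 11/2)
obs 4: x=1 → posterior Beta(22/5, 11/2)
obs 5: x=0 → posterior Beta(22/5, 13/2)
obs 6: x=1 → posterior Beta(27/5, 13/2)
obs 7: x=1 → posterior Beta(32/5, 13/2)
obs 8: x=0 → posterior Beta(32/5, 15/2)
obs 9: x=1 → posterior Beta(37/5, 15/2)
obs 10: x=1 → posterior Beta(42/5, 15/2)
obs 11: x=0 → posterior Beta(42/5, 17/2)
obs 12: x=0 → posterior Beta(42/5, 19/2)
obs 13: x=1 → posterior Beta(47/5, 19/2)

84/169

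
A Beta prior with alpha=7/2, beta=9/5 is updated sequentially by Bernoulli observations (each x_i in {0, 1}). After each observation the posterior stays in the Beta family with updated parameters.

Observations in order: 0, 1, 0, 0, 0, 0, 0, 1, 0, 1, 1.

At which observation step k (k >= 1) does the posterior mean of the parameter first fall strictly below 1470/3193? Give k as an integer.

k = 5

obs 1: x=0 → posterior Beta(7/2, 14/5)
obs 2: x=1 → posterior Beta(9/2, 14/5)
obs 3: x=0 → posterior Beta(9/2, 19/5)
obs 4: x=0 → posterior Beta(9/2, 24/5)
obs 5: x=0 → posterior Beta(9/2, 29/5)
obs 6: x=0 → posterior Beta(9/2, 34/5)
obs 7: x=0 → posterior Beta(9/2, 39/5)
obs 8: x=1 → posterior Beta(11/2, 39/5)
obs 9: x=0 → posterior Beta(11/2, 44/5)
obs 10: x=1 → posterior Beta(13/2, 44/5)
obs 11: x=1 → posterior Beta(15/2, 44/5)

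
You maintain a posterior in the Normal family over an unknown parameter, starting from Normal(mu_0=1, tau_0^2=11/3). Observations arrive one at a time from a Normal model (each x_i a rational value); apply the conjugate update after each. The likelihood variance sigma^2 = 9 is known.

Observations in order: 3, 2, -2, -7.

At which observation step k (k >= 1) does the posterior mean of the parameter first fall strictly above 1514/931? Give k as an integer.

obs 1: x=3 → posterior Normal(30/19, 99/38)
obs 2: x=2 → posterior Normal(82/49, 99/49)
obs 3: x=-2 → posterior Normal(1, 33/20)
obs 4: x=-7 → posterior Normal(-17/71, 99/71)

k = 2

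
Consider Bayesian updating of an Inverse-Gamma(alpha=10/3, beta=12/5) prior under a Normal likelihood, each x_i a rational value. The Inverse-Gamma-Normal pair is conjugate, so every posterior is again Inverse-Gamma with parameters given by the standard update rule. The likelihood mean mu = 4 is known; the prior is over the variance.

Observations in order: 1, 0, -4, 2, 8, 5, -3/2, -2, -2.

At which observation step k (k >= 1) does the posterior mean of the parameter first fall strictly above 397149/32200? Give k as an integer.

k = 7

obs 1: x=1 → posterior Inverse-Gamma(23/6, 69/10)
obs 2: x=0 → posterior Inverse-Gamma(13/3, 149/10)
obs 3: x=-4 → posterior Inverse-Gamma(29/6, 469/10)
obs 4: x=2 → posterior Inverse-Gamma(16/3, 489/10)
obs 5: x=8 → posterior Inverse-Gamma(35/6, 569/10)
obs 6: x=5 → posterior Inverse-Gamma(19/3, 287/5)
obs 7: x=-3/2 → posterior Inverse-Gamma(41/6, 2901/40)
obs 8: x=-2 → posterior Inverse-Gamma(22/3, 3621/40)
obs 9: x=-2 → posterior Inverse-Gamma(47/6, 4341/40)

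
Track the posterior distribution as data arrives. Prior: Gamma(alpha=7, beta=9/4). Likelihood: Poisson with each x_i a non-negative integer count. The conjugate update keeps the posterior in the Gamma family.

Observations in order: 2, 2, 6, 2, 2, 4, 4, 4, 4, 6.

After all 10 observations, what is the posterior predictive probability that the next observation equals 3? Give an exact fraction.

obs 1: x=2 → posterior Gamma(9, 13/4)
obs 2: x=2 → posterior Gamma(11, 17/4)
obs 3: x=6 → posterior Gamma(17, 21/4)
obs 4: x=2 → posterior Gamma(19, 25/4)
obs 5: x=2 → posterior Gamma(21, 29/4)
obs 6: x=4 → posterior Gamma(25, 33/4)
obs 7: x=4 → posterior Gamma(29, 37/4)
obs 8: x=4 → posterior Gamma(33, 41/4)
obs 9: x=4 → posterior Gamma(37, 45/4)
obs 10: x=6 → posterior Gamma(43, 49/4)

4331056114976509639891016025061707564072205339572880633017967761976142100435840/20734329776086406983405035946453820449685550663956745658111389342786752726312329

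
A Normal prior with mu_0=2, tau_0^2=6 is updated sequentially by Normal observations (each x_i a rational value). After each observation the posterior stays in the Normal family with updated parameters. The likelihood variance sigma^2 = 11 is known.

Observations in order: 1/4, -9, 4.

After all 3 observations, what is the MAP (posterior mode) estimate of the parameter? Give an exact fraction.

obs 1: x=1/4 → posterior Normal(47/34, 66/17)
obs 2: x=-9 → posterior Normal(-61/46, 66/23)
obs 3: x=4 → posterior Normal(-13/58, 66/29)

-13/58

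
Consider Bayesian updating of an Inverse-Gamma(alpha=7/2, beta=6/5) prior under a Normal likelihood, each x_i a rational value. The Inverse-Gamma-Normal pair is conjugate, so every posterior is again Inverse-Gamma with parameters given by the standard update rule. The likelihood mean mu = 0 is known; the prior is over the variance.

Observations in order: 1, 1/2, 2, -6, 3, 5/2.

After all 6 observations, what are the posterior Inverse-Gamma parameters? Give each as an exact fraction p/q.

obs 1: x=1 → posterior Inverse-Gamma(4, 17/10)
obs 2: x=1/2 → posterior Inverse-Gamma(9/2, 73/40)
obs 3: x=2 → posterior Inverse-Gamma(5, 153/40)
obs 4: x=-6 → posterior Inverse-Gamma(11/2, 873/40)
obs 5: x=3 → posterior Inverse-Gamma(6, 1053/40)
obs 6: x=5/2 → posterior Inverse-Gamma(13/2, 589/20)

alpha=13/2, beta=589/20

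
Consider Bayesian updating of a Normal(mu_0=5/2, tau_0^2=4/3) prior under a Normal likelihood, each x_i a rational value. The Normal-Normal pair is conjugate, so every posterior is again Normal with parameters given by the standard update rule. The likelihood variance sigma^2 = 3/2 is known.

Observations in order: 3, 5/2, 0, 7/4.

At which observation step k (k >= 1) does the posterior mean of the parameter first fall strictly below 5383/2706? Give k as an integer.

obs 1: x=3 → posterior Normal(93/34, 12/17)
obs 2: x=5/2 → posterior Normal(133/50, 12/25)
obs 3: x=0 → posterior Normal(133/66, 4/11)
obs 4: x=7/4 → posterior Normal(161/82, 12/41)

k = 4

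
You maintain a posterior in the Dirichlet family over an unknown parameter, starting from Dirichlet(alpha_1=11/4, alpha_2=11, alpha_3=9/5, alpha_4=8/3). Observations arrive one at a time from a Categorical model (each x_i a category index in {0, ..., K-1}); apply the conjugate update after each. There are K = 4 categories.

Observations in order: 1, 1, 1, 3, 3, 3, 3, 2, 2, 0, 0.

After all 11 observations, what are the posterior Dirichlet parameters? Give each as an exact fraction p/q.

alpha_1=19/4, alpha_2=14, alpha_3=19/5, alpha_4=20/3

obs 1: x=1 → posterior Dirichlet(11/4, 12, 9/5, 8/3)
obs 2: x=1 → posterior Dirichlet(11/4, 13, 9/5, 8/3)
obs 3: x=1 → posterior Dirichlet(11/4, 14, 9/5, 8/3)
obs 4: x=3 → posterior Dirichlet(11/4, 14, 9/5, 11/3)
obs 5: x=3 → posterior Dirichlet(11/4, 14, 9/5, 14/3)
obs 6: x=3 → posterior Dirichlet(11/4, 14, 9/5, 17/3)
obs 7: x=3 → posterior Dirichlet(11/4, 14, 9/5, 20/3)
obs 8: x=2 → posterior Dirichlet(11/4, 14, 14/5, 20/3)
obs 9: x=2 → posterior Dirichlet(11/4, 14, 19/5, 20/3)
obs 10: x=0 → posterior Dirichlet(15/4, 14, 19/5, 20/3)
obs 11: x=0 → posterior Dirichlet(19/4, 14, 19/5, 20/3)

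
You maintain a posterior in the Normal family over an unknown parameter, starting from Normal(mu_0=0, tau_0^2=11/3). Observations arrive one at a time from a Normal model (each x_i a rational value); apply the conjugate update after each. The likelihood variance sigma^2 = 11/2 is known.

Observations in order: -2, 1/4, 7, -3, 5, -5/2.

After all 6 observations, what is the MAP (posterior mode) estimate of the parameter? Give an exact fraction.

19/30

obs 1: x=-2 → posterior Normal(-4/5, 11/5)
obs 2: x=1/4 → posterior Normal(-1/2, 11/7)
obs 3: x=7 → posterior Normal(7/6, 11/9)
obs 4: x=-3 → posterior Normal(9/22, 1)
obs 5: x=5 → posterior Normal(29/26, 11/13)
obs 6: x=-5/2 → posterior Normal(19/30, 11/15)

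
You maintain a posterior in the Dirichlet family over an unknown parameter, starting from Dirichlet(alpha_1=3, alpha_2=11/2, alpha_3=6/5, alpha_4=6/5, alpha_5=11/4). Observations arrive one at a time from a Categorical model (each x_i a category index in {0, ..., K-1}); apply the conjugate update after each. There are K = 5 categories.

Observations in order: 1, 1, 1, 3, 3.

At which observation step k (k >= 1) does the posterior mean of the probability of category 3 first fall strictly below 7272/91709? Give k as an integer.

obs 1: x=1 → posterior Dirichlet(3, 13/2, 6/5, 6/5, 11/4)
obs 2: x=1 → posterior Dirichlet(3, 15/2, 6/5, 6/5, 11/4)
obs 3: x=1 → posterior Dirichlet(3, 17/2, 6/5, 6/5, 11/4)
obs 4: x=3 → posterior Dirichlet(3, 17/2, 6/5, 11/5, 11/4)
obs 5: x=3 → posterior Dirichlet(3, 17/2, 6/5, 16/5, 11/4)

k = 2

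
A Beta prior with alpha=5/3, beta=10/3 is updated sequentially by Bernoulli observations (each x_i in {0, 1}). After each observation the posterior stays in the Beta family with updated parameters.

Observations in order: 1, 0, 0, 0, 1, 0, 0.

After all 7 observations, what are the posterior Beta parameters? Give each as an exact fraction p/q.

obs 1: x=1 → posterior Beta(8/3, 10/3)
obs 2: x=0 → posterior Beta(8/3, 13/3)
obs 3: x=0 → posterior Beta(8/3, 16/3)
obs 4: x=0 → posterior Beta(8/3, 19/3)
obs 5: x=1 → posterior Beta(11/3, 19/3)
obs 6: x=0 → posterior Beta(11/3, 22/3)
obs 7: x=0 → posterior Beta(11/3, 25/3)

alpha=11/3, beta=25/3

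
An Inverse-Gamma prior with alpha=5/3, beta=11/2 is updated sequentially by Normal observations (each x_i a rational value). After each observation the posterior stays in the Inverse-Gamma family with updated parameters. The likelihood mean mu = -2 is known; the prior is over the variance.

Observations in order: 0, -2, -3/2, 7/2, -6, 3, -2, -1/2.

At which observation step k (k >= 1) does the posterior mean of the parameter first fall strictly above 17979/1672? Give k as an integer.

obs 1: x=0 → posterior Inverse-Gamma(13/6, 15/2)
obs 2: x=-2 → posterior Inverse-Gamma(8/3, 15/2)
obs 3: x=-3/2 → posterior Inverse-Gamma(19/6, 61/8)
obs 4: x=7/2 → posterior Inverse-Gamma(11/3, 91/4)
obs 5: x=-6 → posterior Inverse-Gamma(25/6, 123/4)
obs 6: x=3 → posterior Inverse-Gamma(14/3, 173/4)
obs 7: x=-2 → posterior Inverse-Gamma(31/6, 173/4)
obs 8: x=-1/2 → posterior Inverse-Gamma(17/3, 355/8)

k = 6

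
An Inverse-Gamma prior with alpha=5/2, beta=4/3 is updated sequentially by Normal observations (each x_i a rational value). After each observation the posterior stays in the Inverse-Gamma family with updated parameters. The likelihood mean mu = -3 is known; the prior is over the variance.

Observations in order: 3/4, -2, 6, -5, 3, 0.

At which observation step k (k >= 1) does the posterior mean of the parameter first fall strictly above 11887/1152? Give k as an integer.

k = 3

obs 1: x=3/4 → posterior Inverse-Gamma(3, 803/96)
obs 2: x=-2 → posterior Inverse-Gamma(7/2, 851/96)
obs 3: x=6 → posterior Inverse-Gamma(4, 4739/96)
obs 4: x=-5 → posterior Inverse-Gamma(9/2, 4931/96)
obs 5: x=3 → posterior Inverse-Gamma(5, 6659/96)
obs 6: x=0 → posterior Inverse-Gamma(11/2, 7091/96)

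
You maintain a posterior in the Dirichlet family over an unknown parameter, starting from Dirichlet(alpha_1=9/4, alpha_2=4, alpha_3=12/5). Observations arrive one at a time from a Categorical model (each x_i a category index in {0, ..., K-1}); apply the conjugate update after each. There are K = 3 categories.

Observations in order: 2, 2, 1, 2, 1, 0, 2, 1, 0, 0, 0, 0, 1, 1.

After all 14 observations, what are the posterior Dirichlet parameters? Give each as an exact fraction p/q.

alpha_1=29/4, alpha_2=9, alpha_3=32/5

obs 1: x=2 → posterior Dirichlet(9/4, 4, 17/5)
obs 2: x=2 → posterior Dirichlet(9/4, 4, 22/5)
obs 3: x=1 → posterior Dirichlet(9/4, 5, 22/5)
obs 4: x=2 → posterior Dirichlet(9/4, 5, 27/5)
obs 5: x=1 → posterior Dirichlet(9/4, 6, 27/5)
obs 6: x=0 → posterior Dirichlet(13/4, 6, 27/5)
obs 7: x=2 → posterior Dirichlet(13/4, 6, 32/5)
obs 8: x=1 → posterior Dirichlet(13/4, 7, 32/5)
obs 9: x=0 → posterior Dirichlet(17/4, 7, 32/5)
obs 10: x=0 → posterior Dirichlet(21/4, 7, 32/5)
obs 11: x=0 → posterior Dirichlet(25/4, 7, 32/5)
obs 12: x=0 → posterior Dirichlet(29/4, 7, 32/5)
obs 13: x=1 → posterior Dirichlet(29/4, 8, 32/5)
obs 14: x=1 → posterior Dirichlet(29/4, 9, 32/5)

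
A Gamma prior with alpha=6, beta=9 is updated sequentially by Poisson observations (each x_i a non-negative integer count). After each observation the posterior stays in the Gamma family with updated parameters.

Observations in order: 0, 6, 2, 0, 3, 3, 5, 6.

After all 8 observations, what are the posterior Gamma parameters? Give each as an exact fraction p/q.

obs 1: x=0 → posterior Gamma(6, 10)
obs 2: x=6 → posterior Gamma(12, 11)
obs 3: x=2 → posterior Gamma(14, 12)
obs 4: x=0 → posterior Gamma(14, 13)
obs 5: x=3 → posterior Gamma(17, 14)
obs 6: x=3 → posterior Gamma(20, 15)
obs 7: x=5 → posterior Gamma(25, 16)
obs 8: x=6 → posterior Gamma(31, 17)

alpha=31, beta=17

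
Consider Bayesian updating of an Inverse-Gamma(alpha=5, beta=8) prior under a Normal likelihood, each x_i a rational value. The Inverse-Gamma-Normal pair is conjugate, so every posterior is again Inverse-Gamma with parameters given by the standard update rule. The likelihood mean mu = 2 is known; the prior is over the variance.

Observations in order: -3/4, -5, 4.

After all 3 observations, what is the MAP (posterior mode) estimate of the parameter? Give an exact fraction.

obs 1: x=-3/4 → posterior Inverse-Gamma(11/2, 377/32)
obs 2: x=-5 → posterior Inverse-Gamma(6, 1161/32)
obs 3: x=4 → posterior Inverse-Gamma(13/2, 1225/32)

245/48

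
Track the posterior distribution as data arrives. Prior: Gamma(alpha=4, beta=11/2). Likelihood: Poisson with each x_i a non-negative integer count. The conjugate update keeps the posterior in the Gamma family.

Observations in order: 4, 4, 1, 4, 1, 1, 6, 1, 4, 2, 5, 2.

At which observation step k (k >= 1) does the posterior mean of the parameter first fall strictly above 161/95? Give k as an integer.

k = 4

obs 1: x=4 → posterior Gamma(8, 13/2)
obs 2: x=4 → posterior Gamma(12, 15/2)
obs 3: x=1 → posterior Gamma(13, 17/2)
obs 4: x=4 → posterior Gamma(17, 19/2)
obs 5: x=1 → posterior Gamma(18, 21/2)
obs 6: x=1 → posterior Gamma(19, 23/2)
obs 7: x=6 → posterior Gamma(25, 25/2)
obs 8: x=1 → posterior Gamma(26, 27/2)
obs 9: x=4 → posterior Gamma(30, 29/2)
obs 10: x=2 → posterior Gamma(32, 31/2)
obs 11: x=5 → posterior Gamma(37, 33/2)
obs 12: x=2 → posterior Gamma(39, 35/2)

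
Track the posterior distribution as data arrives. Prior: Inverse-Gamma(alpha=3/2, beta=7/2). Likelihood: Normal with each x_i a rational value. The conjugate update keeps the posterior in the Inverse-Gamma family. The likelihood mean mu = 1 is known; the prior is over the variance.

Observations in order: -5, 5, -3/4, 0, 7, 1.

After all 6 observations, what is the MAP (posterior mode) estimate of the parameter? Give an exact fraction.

1585/176

obs 1: x=-5 → posterior Inverse-Gamma(2, 43/2)
obs 2: x=5 → posterior Inverse-Gamma(5/2, 59/2)
obs 3: x=-3/4 → posterior Inverse-Gamma(3, 993/32)
obs 4: x=0 → posterior Inverse-Gamma(7/2, 1009/32)
obs 5: x=7 → posterior Inverse-Gamma(4, 1585/32)
obs 6: x=1 → posterior Inverse-Gamma(9/2, 1585/32)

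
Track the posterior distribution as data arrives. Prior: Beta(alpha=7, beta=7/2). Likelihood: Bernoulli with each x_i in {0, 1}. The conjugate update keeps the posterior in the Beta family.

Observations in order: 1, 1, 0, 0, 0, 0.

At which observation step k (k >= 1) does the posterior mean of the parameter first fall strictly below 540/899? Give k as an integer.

k = 5

obs 1: x=1 → posterior Beta(8, 7/2)
obs 2: x=1 → posterior Beta(9, 7/2)
obs 3: x=0 → posterior Beta(9, 9/2)
obs 4: x=0 → posterior Beta(9, 11/2)
obs 5: x=0 → posterior Beta(9, 13/2)
obs 6: x=0 → posterior Beta(9, 15/2)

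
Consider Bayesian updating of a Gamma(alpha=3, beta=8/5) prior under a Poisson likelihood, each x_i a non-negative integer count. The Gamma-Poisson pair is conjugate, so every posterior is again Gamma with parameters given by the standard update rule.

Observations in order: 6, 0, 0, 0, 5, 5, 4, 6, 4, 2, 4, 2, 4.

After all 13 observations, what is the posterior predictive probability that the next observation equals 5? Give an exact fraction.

117057838655807429717629984011700507499701721297540260690824279096712297397547047345545053125/1117963523435017184860101144342006327000071397267092105174146155969337210005381494153290973184

obs 1: x=6 → posterior Gamma(9, 13/5)
obs 2: x=0 → posterior Gamma(9, 18/5)
obs 3: x=0 → posterior Gamma(9, 23/5)
obs 4: x=0 → posterior Gamma(9, 28/5)
obs 5: x=5 → posterior Gamma(14, 33/5)
obs 6: x=5 → posterior Gamma(19, 38/5)
obs 7: x=4 → posterior Gamma(23, 43/5)
obs 8: x=6 → posterior Gamma(29, 48/5)
obs 9: x=4 → posterior Gamma(33, 53/5)
obs 10: x=2 → posterior Gamma(35, 58/5)
obs 11: x=4 → posterior Gamma(39, 63/5)
obs 12: x=2 → posterior Gamma(41, 68/5)
obs 13: x=4 → posterior Gamma(45, 73/5)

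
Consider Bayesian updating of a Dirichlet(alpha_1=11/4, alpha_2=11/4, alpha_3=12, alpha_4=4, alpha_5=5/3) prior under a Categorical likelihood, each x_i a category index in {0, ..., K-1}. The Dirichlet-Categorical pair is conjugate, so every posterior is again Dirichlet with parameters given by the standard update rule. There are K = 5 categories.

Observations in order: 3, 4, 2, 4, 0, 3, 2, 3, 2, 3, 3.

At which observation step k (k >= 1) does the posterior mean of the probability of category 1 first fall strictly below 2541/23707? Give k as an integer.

k = 3

obs 1: x=3 → posterior Dirichlet(11/4, 11/4, 12, 5, 5/3)
obs 2: x=4 → posterior Dirichlet(11/4, 11/4, 12, 5, 8/3)
obs 3: x=2 → posterior Dirichlet(11/4, 11/4, 13, 5, 8/3)
obs 4: x=4 → posterior Dirichlet(11/4, 11/4, 13, 5, 11/3)
obs 5: x=0 → posterior Dirichlet(15/4, 11/4, 13, 5, 11/3)
obs 6: x=3 → posterior Dirichlet(15/4, 11/4, 13, 6, 11/3)
obs 7: x=2 → posterior Dirichlet(15/4, 11/4, 14, 6, 11/3)
obs 8: x=3 → posterior Dirichlet(15/4, 11/4, 14, 7, 11/3)
obs 9: x=2 → posterior Dirichlet(15/4, 11/4, 15, 7, 11/3)
obs 10: x=3 → posterior Dirichlet(15/4, 11/4, 15, 8, 11/3)
obs 11: x=3 → posterior Dirichlet(15/4, 11/4, 15, 9, 11/3)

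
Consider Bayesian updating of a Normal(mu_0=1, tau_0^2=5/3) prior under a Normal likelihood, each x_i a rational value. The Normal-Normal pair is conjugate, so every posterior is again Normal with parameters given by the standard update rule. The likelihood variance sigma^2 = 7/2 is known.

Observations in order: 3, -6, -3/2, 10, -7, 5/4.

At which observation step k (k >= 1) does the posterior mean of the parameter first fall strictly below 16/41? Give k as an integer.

k = 2

obs 1: x=3 → posterior Normal(51/31, 35/31)
obs 2: x=-6 → posterior Normal(-9/41, 35/41)
obs 3: x=-3/2 → posterior Normal(-8/17, 35/51)
obs 4: x=10 → posterior Normal(76/61, 35/61)
obs 5: x=-7 → posterior Normal(6/71, 35/71)
obs 6: x=5/4 → posterior Normal(37/162, 35/81)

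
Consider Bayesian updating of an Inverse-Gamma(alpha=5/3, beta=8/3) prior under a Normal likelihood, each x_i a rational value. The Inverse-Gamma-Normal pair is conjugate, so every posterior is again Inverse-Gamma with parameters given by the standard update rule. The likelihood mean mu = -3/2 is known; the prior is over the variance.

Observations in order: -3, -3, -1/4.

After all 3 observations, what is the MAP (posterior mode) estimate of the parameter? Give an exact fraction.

547/400

obs 1: x=-3 → posterior Inverse-Gamma(13/6, 91/24)
obs 2: x=-3 → posterior Inverse-Gamma(8/3, 59/12)
obs 3: x=-1/4 → posterior Inverse-Gamma(19/6, 547/96)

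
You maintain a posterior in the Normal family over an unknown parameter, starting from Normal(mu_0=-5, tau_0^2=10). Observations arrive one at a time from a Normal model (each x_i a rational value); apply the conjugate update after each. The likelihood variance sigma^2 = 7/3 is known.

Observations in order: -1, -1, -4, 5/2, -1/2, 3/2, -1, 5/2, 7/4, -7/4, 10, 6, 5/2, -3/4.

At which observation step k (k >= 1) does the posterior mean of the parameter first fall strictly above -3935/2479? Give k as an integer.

obs 1: x=-1 → posterior Normal(-65/37, 70/37)
obs 2: x=-1 → posterior Normal(-95/67, 70/67)
obs 3: x=-4 → posterior Normal(-215/97, 70/97)
obs 4: x=5/2 → posterior Normal(-140/127, 70/127)
obs 5: x=-1/2 → posterior Normal(-155/157, 70/157)
obs 6: x=3/2 → posterior Normal(-10/17, 70/187)
obs 7: x=-1 → posterior Normal(-20/31, 10/31)
obs 8: x=5/2 → posterior Normal(-5/19, 70/247)
obs 9: x=7/4 → posterior Normal(-25/554, 70/277)
obs 10: x=-7/4 → posterior Normal(-65/307, 70/307)
obs 11: x=10 → posterior Normal(235/337, 70/337)
obs 12: x=6 → posterior Normal(415/367, 70/367)
obs 13: x=5/2 → posterior Normal(490/397, 70/397)
obs 14: x=-3/4 → posterior Normal(935/854, 10/61)

k = 2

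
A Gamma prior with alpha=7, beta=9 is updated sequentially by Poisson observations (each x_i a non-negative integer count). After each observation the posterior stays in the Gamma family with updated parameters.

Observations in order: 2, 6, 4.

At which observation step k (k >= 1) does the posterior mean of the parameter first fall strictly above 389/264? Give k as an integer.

k = 3

obs 1: x=2 → posterior Gamma(9, 10)
obs 2: x=6 → posterior Gamma(15, 11)
obs 3: x=4 → posterior Gamma(19, 12)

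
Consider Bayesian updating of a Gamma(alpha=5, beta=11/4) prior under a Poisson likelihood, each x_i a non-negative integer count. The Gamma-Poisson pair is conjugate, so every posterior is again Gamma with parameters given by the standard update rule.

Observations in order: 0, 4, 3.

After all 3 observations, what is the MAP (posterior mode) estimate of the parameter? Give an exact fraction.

44/23

obs 1: x=0 → posterior Gamma(5, 15/4)
obs 2: x=4 → posterior Gamma(9, 19/4)
obs 3: x=3 → posterior Gamma(12, 23/4)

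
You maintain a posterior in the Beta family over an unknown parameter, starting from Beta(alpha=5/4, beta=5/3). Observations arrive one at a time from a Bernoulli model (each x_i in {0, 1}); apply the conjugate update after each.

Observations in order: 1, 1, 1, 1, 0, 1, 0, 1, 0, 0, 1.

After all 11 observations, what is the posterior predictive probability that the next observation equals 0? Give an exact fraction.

obs 1: x=1 → posterior Beta(9/4, 5/3)
obs 2: x=1 → posterior Beta(13/4, 5/3)
obs 3: x=1 → posterior Beta(17/4, 5/3)
obs 4: x=1 → posterior Beta(21/4, 5/3)
obs 5: x=0 → posterior Beta(21/4, 8/3)
obs 6: x=1 → posterior Beta(25/4, 8/3)
obs 7: x=0 → posterior Beta(25/4, 11/3)
obs 8: x=1 → posterior Beta(29/4, 11/3)
obs 9: x=0 → posterior Beta(29/4, 14/3)
obs 10: x=0 → posterior Beta(29/4, 17/3)
obs 11: x=1 → posterior Beta(33/4, 17/3)

68/167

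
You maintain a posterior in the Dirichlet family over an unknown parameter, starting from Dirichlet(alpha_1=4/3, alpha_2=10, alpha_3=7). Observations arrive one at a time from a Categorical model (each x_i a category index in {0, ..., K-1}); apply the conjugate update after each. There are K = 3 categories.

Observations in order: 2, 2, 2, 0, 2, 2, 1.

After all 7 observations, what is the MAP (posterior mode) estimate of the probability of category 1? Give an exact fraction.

30/67

obs 1: x=2 → posterior Dirichlet(4/3, 10, 8)
obs 2: x=2 → posterior Dirichlet(4/3, 10, 9)
obs 3: x=2 → posterior Dirichlet(4/3, 10, 10)
obs 4: x=0 → posterior Dirichlet(7/3, 10, 10)
obs 5: x=2 → posterior Dirichlet(7/3, 10, 11)
obs 6: x=2 → posterior Dirichlet(7/3, 10, 12)
obs 7: x=1 → posterior Dirichlet(7/3, 11, 12)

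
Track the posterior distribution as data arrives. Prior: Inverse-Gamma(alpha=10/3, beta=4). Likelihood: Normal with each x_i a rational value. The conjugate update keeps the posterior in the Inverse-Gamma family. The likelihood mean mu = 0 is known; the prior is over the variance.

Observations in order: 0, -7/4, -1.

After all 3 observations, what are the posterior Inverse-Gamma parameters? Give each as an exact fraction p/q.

alpha=29/6, beta=193/32

obs 1: x=0 → posterior Inverse-Gamma(23/6, 4)
obs 2: x=-7/4 → posterior Inverse-Gamma(13/3, 177/32)
obs 3: x=-1 → posterior Inverse-Gamma(29/6, 193/32)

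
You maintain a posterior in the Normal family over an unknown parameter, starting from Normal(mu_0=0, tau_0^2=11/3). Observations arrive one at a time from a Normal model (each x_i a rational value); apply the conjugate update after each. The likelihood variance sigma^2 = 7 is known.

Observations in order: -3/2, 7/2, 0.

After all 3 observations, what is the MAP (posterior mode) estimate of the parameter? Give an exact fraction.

11/27

obs 1: x=-3/2 → posterior Normal(-33/64, 77/32)
obs 2: x=7/2 → posterior Normal(22/43, 77/43)
obs 3: x=0 → posterior Normal(11/27, 77/54)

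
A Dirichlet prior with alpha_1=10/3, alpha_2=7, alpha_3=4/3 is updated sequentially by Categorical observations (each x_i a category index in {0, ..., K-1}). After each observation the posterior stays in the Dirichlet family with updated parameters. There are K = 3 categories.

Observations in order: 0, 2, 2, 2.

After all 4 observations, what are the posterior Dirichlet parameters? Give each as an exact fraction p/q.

alpha_1=13/3, alpha_2=7, alpha_3=13/3

obs 1: x=0 → posterior Dirichlet(13/3, 7, 4/3)
obs 2: x=2 → posterior Dirichlet(13/3, 7, 7/3)
obs 3: x=2 → posterior Dirichlet(13/3, 7, 10/3)
obs 4: x=2 → posterior Dirichlet(13/3, 7, 13/3)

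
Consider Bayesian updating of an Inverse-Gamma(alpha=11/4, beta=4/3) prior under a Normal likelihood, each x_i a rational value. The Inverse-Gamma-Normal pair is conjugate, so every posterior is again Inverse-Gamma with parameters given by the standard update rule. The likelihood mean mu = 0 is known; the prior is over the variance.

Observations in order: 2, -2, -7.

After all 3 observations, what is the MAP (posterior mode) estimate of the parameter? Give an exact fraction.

obs 1: x=2 → posterior Inverse-Gamma(13/4, 10/3)
obs 2: x=-2 → posterior Inverse-Gamma(15/4, 16/3)
obs 3: x=-7 → posterior Inverse-Gamma(17/4, 179/6)

358/63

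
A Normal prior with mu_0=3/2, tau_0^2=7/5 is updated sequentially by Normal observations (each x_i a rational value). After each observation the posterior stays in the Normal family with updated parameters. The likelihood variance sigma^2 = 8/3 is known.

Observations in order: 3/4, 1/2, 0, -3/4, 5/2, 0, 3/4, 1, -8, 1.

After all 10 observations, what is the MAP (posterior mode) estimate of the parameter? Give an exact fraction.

obs 1: x=3/4 → posterior Normal(303/244, 56/61)
obs 2: x=1/2 → posterior Normal(345/328, 28/41)
obs 3: x=0 → posterior Normal(345/412, 56/103)
obs 4: x=-3/4 → posterior Normal(141/248, 14/31)
obs 5: x=5/2 → posterior Normal(123/145, 56/145)
obs 6: x=0 → posterior Normal(123/166, 28/83)
obs 7: x=3/4 → posterior Normal(555/748, 56/187)
obs 8: x=1 → posterior Normal(639/832, 7/26)
obs 9: x=-8 → posterior Normal(-33/916, 56/229)
obs 10: x=1 → posterior Normal(51/1000, 28/125)

51/1000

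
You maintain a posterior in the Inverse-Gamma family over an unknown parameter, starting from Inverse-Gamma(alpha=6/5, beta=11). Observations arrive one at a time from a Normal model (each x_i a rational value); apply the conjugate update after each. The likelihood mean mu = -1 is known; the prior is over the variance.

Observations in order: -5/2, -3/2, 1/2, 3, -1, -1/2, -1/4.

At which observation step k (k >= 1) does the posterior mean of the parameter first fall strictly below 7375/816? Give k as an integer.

obs 1: x=-5/2 → posterior Inverse-Gamma(17/10, 97/8)
obs 2: x=-3/2 → posterior Inverse-Gamma(11/5, 49/4)
obs 3: x=1/2 → posterior Inverse-Gamma(27/10, 107/8)
obs 4: x=3 → posterior Inverse-Gamma(16/5, 171/8)
obs 5: x=-1 → posterior Inverse-Gamma(37/10, 171/8)
obs 6: x=-1/2 → posterior Inverse-Gamma(21/5, 43/2)
obs 7: x=-1/4 → posterior Inverse-Gamma(47/10, 697/32)

k = 3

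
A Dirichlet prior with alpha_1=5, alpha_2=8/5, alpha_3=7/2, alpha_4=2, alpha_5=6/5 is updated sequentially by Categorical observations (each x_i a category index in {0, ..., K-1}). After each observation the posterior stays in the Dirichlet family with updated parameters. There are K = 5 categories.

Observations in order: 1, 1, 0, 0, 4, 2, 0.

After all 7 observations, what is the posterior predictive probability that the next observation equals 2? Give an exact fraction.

45/203

obs 1: x=1 → posterior Dirichlet(5, 13/5, 7/2, 2, 6/5)
obs 2: x=1 → posterior Dirichlet(5, 18/5, 7/2, 2, 6/5)
obs 3: x=0 → posterior Dirichlet(6, 18/5, 7/2, 2, 6/5)
obs 4: x=0 → posterior Dirichlet(7, 18/5, 7/2, 2, 6/5)
obs 5: x=4 → posterior Dirichlet(7, 18/5, 7/2, 2, 11/5)
obs 6: x=2 → posterior Dirichlet(7, 18/5, 9/2, 2, 11/5)
obs 7: x=0 → posterior Dirichlet(8, 18/5, 9/2, 2, 11/5)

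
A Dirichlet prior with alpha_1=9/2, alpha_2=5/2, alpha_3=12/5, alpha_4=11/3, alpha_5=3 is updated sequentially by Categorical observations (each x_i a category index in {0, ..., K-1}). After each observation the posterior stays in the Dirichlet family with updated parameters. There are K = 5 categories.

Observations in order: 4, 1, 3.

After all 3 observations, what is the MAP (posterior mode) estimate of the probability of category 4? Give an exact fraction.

obs 1: x=4 → posterior Dirichlet(9/2, 5/2, 12/5, 11/3, 4)
obs 2: x=1 → posterior Dirichlet(9/2, 7/2, 12/5, 11/3, 4)
obs 3: x=3 → posterior Dirichlet(9/2, 7/2, 12/5, 14/3, 4)

45/211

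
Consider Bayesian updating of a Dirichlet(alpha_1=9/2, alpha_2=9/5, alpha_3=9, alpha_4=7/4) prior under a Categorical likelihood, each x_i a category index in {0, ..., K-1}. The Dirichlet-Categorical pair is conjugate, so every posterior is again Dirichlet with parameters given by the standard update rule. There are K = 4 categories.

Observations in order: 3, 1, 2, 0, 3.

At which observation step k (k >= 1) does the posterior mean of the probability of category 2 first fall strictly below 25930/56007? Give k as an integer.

obs 1: x=3 → posterior Dirichlet(9/2, 9/5, 9, 11/4)
obs 2: x=1 → posterior Dirichlet(9/2, 14/5, 9, 11/4)
obs 3: x=2 → posterior Dirichlet(9/2, 14/5, 10, 11/4)
obs 4: x=0 → posterior Dirichlet(11/2, 14/5, 10, 11/4)
obs 5: x=3 → posterior Dirichlet(11/2, 14/5, 10, 15/4)

k = 5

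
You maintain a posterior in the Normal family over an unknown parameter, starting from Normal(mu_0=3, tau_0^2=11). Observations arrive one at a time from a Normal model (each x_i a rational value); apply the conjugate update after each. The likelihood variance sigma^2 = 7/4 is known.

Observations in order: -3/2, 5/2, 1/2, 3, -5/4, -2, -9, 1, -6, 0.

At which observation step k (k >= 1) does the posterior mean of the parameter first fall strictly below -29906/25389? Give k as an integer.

k = 9

obs 1: x=-3/2 → posterior Normal(-15/17, 77/51)
obs 2: x=5/2 → posterior Normal(13/19, 77/95)
obs 3: x=1/2 → posterior Normal(87/139, 77/139)
obs 4: x=3 → posterior Normal(73/61, 77/183)
obs 5: x=-5/4 → posterior Normal(164/227, 77/227)
obs 6: x=-2 → posterior Normal(76/271, 77/271)
obs 7: x=-9 → posterior Normal(-64/63, 11/45)
obs 8: x=1 → posterior Normal(-276/359, 77/359)
obs 9: x=-6 → posterior Normal(-540/403, 77/403)
obs 10: x=0 → posterior Normal(-180/149, 77/447)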